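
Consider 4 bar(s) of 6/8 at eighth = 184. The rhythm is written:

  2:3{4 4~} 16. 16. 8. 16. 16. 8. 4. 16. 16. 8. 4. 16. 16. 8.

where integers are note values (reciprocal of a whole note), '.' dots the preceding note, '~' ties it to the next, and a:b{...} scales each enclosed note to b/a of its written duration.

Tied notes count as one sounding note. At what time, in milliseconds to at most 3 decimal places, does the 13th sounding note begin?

1. 0.0ms @ 0 + 978.261ms (3)
2. 978.261ms @ 3 + 1222.826ms (15/4)
3. 2201.087ms @ 27/4 + 244.565ms (3/4)
4. 2445.652ms @ 15/2 + 489.13ms (3/2)
5. 2934.783ms @ 9 + 244.565ms (3/4)
6. 3179.348ms @ 39/4 + 244.565ms (3/4)
7. 3423.913ms @ 21/2 + 489.13ms (3/2)
8. 3913.043ms @ 12 + 978.261ms (3)
9. 4891.304ms @ 15 + 244.565ms (3/4)
10. 5135.87ms @ 63/4 + 244.565ms (3/4)
11. 5380.435ms @ 33/2 + 489.13ms (3/2)
12. 5869.565ms @ 18 + 978.261ms (3)
13. 6847.826ms @ 21 + 244.565ms (3/4)
14. 7092.391ms @ 87/4 + 244.565ms (3/4)
15. 7336.957ms @ 45/2 + 489.13ms (3/2)

note 13 onset = 21b = 6847.826ms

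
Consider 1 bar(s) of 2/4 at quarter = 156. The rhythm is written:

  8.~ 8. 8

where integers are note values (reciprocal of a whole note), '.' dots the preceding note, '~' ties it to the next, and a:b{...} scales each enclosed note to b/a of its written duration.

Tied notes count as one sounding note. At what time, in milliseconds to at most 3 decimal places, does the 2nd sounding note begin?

1. 0.0ms @ 0 + 576.923ms (3/2)
2. 576.923ms @ 3/2 + 192.308ms (1/2)

note 2 onset = 3/2b = 576.923ms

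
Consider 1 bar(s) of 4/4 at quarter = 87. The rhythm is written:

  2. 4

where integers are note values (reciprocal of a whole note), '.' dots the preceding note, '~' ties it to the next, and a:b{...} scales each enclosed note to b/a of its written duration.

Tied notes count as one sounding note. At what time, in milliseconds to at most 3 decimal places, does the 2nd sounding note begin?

1. 0.0ms @ 0 + 2068.966ms (3)
2. 2068.966ms @ 3 + 689.655ms (1)

note 2 onset = 3b = 2068.966ms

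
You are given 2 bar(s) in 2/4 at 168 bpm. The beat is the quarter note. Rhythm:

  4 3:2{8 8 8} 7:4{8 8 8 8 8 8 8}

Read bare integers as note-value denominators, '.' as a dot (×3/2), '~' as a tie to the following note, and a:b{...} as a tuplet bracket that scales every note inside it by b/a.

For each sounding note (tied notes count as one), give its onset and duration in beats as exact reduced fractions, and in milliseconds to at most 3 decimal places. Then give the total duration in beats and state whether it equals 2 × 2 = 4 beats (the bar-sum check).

1) 0.0ms=0b +357.143ms=1b
2) 357.143ms=1b +119.048ms=1/3b
3) 476.19ms=4/3b +119.048ms=1/3b
4) 595.238ms=5/3b +119.048ms=1/3b
5) 714.286ms=2b +102.041ms=2/7b
6) 816.327ms=16/7b +102.041ms=2/7b
7) 918.367ms=18/7b +102.041ms=2/7b
8) 1020.408ms=20/7b +102.041ms=2/7b
9) 1122.449ms=22/7b +102.041ms=2/7b
10) 1224.49ms=24/7b +102.041ms=2/7b
11) 1326.531ms=26/7b +102.041ms=2/7b
Σ=4b of 4 (168bpm 2/4) — PASS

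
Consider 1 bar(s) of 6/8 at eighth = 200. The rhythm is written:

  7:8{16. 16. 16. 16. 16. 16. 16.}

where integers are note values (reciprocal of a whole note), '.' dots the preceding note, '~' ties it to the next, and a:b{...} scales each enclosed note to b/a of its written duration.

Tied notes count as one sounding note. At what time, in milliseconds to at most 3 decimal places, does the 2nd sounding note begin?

1. 0.0ms @ 0 + 257.143ms (6/7)
2. 257.143ms @ 6/7 + 257.143ms (6/7)
3. 514.286ms @ 12/7 + 257.143ms (6/7)
4. 771.429ms @ 18/7 + 257.143ms (6/7)
5. 1028.571ms @ 24/7 + 257.143ms (6/7)
6. 1285.714ms @ 30/7 + 257.143ms (6/7)
7. 1542.857ms @ 36/7 + 257.143ms (6/7)

note 2 onset = 6/7b = 257.143ms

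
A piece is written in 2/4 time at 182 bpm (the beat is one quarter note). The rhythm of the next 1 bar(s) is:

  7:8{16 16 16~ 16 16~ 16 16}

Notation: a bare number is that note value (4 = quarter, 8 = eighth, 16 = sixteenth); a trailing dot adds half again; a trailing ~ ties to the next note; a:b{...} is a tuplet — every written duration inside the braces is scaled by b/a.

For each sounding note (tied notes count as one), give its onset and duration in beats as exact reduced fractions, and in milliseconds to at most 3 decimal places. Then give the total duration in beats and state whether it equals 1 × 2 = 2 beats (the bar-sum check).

1) 0.0ms=0b +94.192ms=2/7b
2) 94.192ms=2/7b +94.192ms=2/7b
3) 188.383ms=4/7b +188.383ms=4/7b
4) 376.766ms=8/7b +188.383ms=4/7b
5) 565.149ms=12/7b +94.192ms=2/7b
Σ=2b of 2 (182bpm 2/4) — PASS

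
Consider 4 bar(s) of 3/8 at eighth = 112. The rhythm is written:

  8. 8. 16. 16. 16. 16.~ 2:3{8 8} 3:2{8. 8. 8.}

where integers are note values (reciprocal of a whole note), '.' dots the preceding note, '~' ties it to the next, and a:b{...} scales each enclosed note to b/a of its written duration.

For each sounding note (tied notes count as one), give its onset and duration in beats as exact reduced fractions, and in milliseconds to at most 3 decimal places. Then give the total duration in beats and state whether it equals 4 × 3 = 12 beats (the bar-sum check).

1) 0.0ms=0b +803.571ms=3/2b
2) 803.571ms=3/2b +803.571ms=3/2b
3) 1607.143ms=3b +401.786ms=3/4b
4) 2008.929ms=15/4b +401.786ms=3/4b
5) 2410.714ms=9/2b +401.786ms=3/4b
6) 2812.5ms=21/4b +1205.357ms=9/4b
7) 4017.857ms=15/2b +803.571ms=3/2b
8) 4821.429ms=9b +535.714ms=1b
9) 5357.143ms=10b +535.714ms=1b
10) 5892.857ms=11b +535.714ms=1b
Σ=12b of 12 (112bpm 3/8) — PASS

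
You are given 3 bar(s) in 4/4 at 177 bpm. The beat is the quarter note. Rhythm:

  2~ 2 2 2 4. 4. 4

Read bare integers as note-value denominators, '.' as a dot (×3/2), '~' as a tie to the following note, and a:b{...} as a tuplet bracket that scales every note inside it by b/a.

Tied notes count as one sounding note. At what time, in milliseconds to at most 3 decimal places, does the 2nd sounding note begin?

note 2 onset = 4b = 1355.932ms

1. 0.0ms @ 0 + 1355.932ms (4)
2. 1355.932ms @ 4 + 677.966ms (2)
3. 2033.898ms @ 6 + 677.966ms (2)
4. 2711.864ms @ 8 + 508.475ms (3/2)
5. 3220.339ms @ 19/2 + 508.475ms (3/2)
6. 3728.814ms @ 11 + 338.983ms (1)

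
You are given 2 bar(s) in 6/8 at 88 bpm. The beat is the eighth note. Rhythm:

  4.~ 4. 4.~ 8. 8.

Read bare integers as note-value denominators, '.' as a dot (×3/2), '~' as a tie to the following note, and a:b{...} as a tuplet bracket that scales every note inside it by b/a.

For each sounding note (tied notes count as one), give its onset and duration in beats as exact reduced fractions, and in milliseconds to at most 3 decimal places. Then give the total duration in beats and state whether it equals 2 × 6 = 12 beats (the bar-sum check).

1) 0.0ms=0b +4090.909ms=6b
2) 4090.909ms=6b +3068.182ms=9/2b
3) 7159.091ms=21/2b +1022.727ms=3/2b
Σ=12b of 12 (88bpm 6/8) — PASS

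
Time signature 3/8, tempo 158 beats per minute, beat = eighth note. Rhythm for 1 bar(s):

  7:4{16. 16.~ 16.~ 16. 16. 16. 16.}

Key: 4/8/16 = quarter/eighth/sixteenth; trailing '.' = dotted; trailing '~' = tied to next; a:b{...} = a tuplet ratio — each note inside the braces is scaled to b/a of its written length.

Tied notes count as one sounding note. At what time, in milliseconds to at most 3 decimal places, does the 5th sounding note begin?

1. 0.0ms @ 0 + 162.749ms (3/7)
2. 162.749ms @ 3/7 + 488.246ms (9/7)
3. 650.995ms @ 12/7 + 162.749ms (3/7)
4. 813.743ms @ 15/7 + 162.749ms (3/7)
5. 976.492ms @ 18/7 + 162.749ms (3/7)

note 5 onset = 18/7b = 976.492ms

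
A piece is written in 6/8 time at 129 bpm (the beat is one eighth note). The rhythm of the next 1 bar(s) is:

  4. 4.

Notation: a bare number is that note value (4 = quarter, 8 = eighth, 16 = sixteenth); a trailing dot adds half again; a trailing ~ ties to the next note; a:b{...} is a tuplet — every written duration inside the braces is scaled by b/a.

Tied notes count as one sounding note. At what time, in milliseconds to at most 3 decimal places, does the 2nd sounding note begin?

1. 0.0ms @ 0 + 1395.349ms (3)
2. 1395.349ms @ 3 + 1395.349ms (3)

note 2 onset = 3b = 1395.349ms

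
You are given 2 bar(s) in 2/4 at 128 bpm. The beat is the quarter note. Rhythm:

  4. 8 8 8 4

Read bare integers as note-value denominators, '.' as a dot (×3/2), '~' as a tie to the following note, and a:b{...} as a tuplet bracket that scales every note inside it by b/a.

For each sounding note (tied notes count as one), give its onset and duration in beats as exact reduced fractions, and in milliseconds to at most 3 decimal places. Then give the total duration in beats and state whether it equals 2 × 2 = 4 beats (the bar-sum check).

1) 0.0ms=0b +703.125ms=3/2b
2) 703.125ms=3/2b +234.375ms=1/2b
3) 937.5ms=2b +234.375ms=1/2b
4) 1171.875ms=5/2b +234.375ms=1/2b
5) 1406.25ms=3b +468.75ms=1b
Σ=4b of 4 (128bpm 2/4) — PASS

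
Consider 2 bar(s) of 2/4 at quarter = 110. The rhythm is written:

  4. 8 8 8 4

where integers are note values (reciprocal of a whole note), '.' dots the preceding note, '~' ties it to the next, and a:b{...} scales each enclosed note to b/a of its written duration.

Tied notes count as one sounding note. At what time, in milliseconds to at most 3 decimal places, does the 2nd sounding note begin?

1. 0.0ms @ 0 + 818.182ms (3/2)
2. 818.182ms @ 3/2 + 272.727ms (1/2)
3. 1090.909ms @ 2 + 272.727ms (1/2)
4. 1363.636ms @ 5/2 + 272.727ms (1/2)
5. 1636.364ms @ 3 + 545.455ms (1)

note 2 onset = 3/2b = 818.182ms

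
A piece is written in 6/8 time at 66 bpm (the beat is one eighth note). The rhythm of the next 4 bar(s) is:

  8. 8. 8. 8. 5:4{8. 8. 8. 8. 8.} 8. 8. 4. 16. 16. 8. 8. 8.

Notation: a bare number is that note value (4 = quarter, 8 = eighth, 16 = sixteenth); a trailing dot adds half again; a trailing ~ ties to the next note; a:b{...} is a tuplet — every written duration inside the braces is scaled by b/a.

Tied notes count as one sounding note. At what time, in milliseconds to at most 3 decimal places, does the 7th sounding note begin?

note 7 onset = 42/5b = 7636.364ms

1. 0.0ms @ 0 + 1363.636ms (3/2)
2. 1363.636ms @ 3/2 + 1363.636ms (3/2)
3. 2727.273ms @ 3 + 1363.636ms (3/2)
4. 4090.909ms @ 9/2 + 1363.636ms (3/2)
5. 5454.545ms @ 6 + 1090.909ms (6/5)
6. 6545.455ms @ 36/5 + 1090.909ms (6/5)
7. 7636.364ms @ 42/5 + 1090.909ms (6/5)
8. 8727.273ms @ 48/5 + 1090.909ms (6/5)
9. 9818.182ms @ 54/5 + 1090.909ms (6/5)
10. 10909.091ms @ 12 + 1363.636ms (3/2)
11. 12272.727ms @ 27/2 + 1363.636ms (3/2)
12. 13636.364ms @ 15 + 2727.273ms (3)
13. 16363.636ms @ 18 + 681.818ms (3/4)
14. 17045.455ms @ 75/4 + 681.818ms (3/4)
15. 17727.273ms @ 39/2 + 1363.636ms (3/2)
16. 19090.909ms @ 21 + 1363.636ms (3/2)
17. 20454.545ms @ 45/2 + 1363.636ms (3/2)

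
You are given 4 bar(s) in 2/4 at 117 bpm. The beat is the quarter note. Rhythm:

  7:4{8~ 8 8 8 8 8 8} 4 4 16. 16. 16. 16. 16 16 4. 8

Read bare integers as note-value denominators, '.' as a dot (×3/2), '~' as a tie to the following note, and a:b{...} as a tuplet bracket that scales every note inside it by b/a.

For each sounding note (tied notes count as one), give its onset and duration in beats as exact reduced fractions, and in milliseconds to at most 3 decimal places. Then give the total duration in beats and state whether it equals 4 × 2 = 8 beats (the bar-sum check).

1) 0.0ms=0b +293.04ms=4/7b
2) 293.04ms=4/7b +146.52ms=2/7b
3) 439.56ms=6/7b +146.52ms=2/7b
4) 586.081ms=8/7b +146.52ms=2/7b
5) 732.601ms=10/7b +146.52ms=2/7b
6) 879.121ms=12/7b +146.52ms=2/7b
7) 1025.641ms=2b +512.821ms=1b
8) 1538.462ms=3b +512.821ms=1b
9) 2051.282ms=4b +192.308ms=3/8b
10) 2243.59ms=35/8b +192.308ms=3/8b
11) 2435.897ms=19/4b +192.308ms=3/8b
12) 2628.205ms=41/8b +192.308ms=3/8b
13) 2820.513ms=11/2b +128.205ms=1/4b
14) 2948.718ms=23/4b +128.205ms=1/4b
15) 3076.923ms=6b +769.231ms=3/2b
16) 3846.154ms=15/2b +256.41ms=1/2b
Σ=8b of 8 (117bpm 2/4) — PASS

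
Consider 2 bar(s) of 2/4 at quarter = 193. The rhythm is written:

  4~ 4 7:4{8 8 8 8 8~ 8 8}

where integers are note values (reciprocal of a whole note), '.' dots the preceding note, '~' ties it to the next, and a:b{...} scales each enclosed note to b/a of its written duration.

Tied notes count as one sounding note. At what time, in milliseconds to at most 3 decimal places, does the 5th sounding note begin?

note 5 onset = 20/7b = 888.231ms

1. 0.0ms @ 0 + 621.762ms (2)
2. 621.762ms @ 2 + 88.823ms (2/7)
3. 710.585ms @ 16/7 + 88.823ms (2/7)
4. 799.408ms @ 18/7 + 88.823ms (2/7)
5. 888.231ms @ 20/7 + 88.823ms (2/7)
6. 977.054ms @ 22/7 + 177.646ms (4/7)
7. 1154.7ms @ 26/7 + 88.823ms (2/7)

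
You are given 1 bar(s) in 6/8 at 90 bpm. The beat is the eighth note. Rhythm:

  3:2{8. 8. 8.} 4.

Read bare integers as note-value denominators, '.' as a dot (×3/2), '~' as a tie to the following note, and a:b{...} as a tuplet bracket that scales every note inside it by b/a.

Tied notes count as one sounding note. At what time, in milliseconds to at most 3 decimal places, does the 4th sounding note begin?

1. 0.0ms @ 0 + 666.667ms (1)
2. 666.667ms @ 1 + 666.667ms (1)
3. 1333.333ms @ 2 + 666.667ms (1)
4. 2000.0ms @ 3 + 2000.0ms (3)

note 4 onset = 3b = 2000.0ms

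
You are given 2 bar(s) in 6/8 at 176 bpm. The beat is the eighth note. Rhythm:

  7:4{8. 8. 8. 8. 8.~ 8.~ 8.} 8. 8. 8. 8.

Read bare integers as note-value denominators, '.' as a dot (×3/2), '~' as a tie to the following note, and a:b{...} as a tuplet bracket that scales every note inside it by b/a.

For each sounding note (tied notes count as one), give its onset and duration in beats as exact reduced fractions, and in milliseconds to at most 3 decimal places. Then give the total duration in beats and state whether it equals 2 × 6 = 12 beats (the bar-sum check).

1) 0.0ms=0b +292.208ms=6/7b
2) 292.208ms=6/7b +292.208ms=6/7b
3) 584.416ms=12/7b +292.208ms=6/7b
4) 876.623ms=18/7b +292.208ms=6/7b
5) 1168.831ms=24/7b +876.623ms=18/7b
6) 2045.455ms=6b +511.364ms=3/2b
7) 2556.818ms=15/2b +511.364ms=3/2b
8) 3068.182ms=9b +511.364ms=3/2b
9) 3579.545ms=21/2b +511.364ms=3/2b
Σ=12b of 12 (176bpm 6/8) — PASS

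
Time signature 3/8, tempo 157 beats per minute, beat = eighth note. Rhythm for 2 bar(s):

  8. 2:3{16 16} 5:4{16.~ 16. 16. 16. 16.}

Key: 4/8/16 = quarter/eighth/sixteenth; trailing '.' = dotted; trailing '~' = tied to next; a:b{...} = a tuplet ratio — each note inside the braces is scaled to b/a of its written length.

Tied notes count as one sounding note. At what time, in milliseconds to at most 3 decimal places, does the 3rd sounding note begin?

note 3 onset = 9/4b = 859.873ms

1. 0.0ms @ 0 + 573.248ms (3/2)
2. 573.248ms @ 3/2 + 286.624ms (3/4)
3. 859.873ms @ 9/4 + 286.624ms (3/4)
4. 1146.497ms @ 3 + 458.599ms (6/5)
5. 1605.096ms @ 21/5 + 229.299ms (3/5)
6. 1834.395ms @ 24/5 + 229.299ms (3/5)
7. 2063.694ms @ 27/5 + 229.299ms (3/5)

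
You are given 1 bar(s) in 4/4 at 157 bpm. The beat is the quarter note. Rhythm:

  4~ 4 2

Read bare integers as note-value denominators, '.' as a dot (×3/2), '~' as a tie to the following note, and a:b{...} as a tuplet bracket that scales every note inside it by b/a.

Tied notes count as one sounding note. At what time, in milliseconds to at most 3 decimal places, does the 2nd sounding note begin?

1. 0.0ms @ 0 + 764.331ms (2)
2. 764.331ms @ 2 + 764.331ms (2)

note 2 onset = 2b = 764.331ms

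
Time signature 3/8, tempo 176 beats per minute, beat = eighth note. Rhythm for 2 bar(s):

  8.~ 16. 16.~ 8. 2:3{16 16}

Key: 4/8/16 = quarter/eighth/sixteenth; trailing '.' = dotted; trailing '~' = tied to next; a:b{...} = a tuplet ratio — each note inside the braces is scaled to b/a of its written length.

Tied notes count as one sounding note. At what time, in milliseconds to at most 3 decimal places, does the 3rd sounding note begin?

note 3 onset = 9/2b = 1534.091ms

1. 0.0ms @ 0 + 767.045ms (9/4)
2. 767.045ms @ 9/4 + 767.045ms (9/4)
3. 1534.091ms @ 9/2 + 255.682ms (3/4)
4. 1789.773ms @ 21/4 + 255.682ms (3/4)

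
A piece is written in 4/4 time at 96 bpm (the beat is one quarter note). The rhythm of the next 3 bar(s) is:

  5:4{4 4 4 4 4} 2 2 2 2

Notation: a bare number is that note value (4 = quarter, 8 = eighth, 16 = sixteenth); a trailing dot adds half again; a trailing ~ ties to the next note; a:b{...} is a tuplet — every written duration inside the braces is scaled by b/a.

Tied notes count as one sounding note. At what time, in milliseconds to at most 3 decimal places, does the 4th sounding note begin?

1. 0.0ms @ 0 + 500.0ms (4/5)
2. 500.0ms @ 4/5 + 500.0ms (4/5)
3. 1000.0ms @ 8/5 + 500.0ms (4/5)
4. 1500.0ms @ 12/5 + 500.0ms (4/5)
5. 2000.0ms @ 16/5 + 500.0ms (4/5)
6. 2500.0ms @ 4 + 1250.0ms (2)
7. 3750.0ms @ 6 + 1250.0ms (2)
8. 5000.0ms @ 8 + 1250.0ms (2)
9. 6250.0ms @ 10 + 1250.0ms (2)

note 4 onset = 12/5b = 1500.0ms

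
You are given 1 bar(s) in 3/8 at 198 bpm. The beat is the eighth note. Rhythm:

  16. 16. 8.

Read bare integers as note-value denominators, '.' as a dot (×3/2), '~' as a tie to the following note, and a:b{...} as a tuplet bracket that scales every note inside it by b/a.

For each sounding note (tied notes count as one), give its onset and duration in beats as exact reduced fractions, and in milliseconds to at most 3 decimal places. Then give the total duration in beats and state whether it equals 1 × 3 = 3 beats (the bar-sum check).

1) 0.0ms=0b +227.273ms=3/4b
2) 227.273ms=3/4b +227.273ms=3/4b
3) 454.545ms=3/2b +454.545ms=3/2b
Σ=3b of 3 (198bpm 3/8) — PASS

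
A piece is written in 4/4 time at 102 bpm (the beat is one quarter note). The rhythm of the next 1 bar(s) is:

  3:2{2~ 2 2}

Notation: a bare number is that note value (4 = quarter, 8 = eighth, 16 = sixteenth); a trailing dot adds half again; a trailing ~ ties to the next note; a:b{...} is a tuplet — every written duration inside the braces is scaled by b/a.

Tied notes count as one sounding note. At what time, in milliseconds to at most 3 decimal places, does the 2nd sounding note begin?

1. 0.0ms @ 0 + 1568.627ms (8/3)
2. 1568.627ms @ 8/3 + 784.314ms (4/3)

note 2 onset = 8/3b = 1568.627ms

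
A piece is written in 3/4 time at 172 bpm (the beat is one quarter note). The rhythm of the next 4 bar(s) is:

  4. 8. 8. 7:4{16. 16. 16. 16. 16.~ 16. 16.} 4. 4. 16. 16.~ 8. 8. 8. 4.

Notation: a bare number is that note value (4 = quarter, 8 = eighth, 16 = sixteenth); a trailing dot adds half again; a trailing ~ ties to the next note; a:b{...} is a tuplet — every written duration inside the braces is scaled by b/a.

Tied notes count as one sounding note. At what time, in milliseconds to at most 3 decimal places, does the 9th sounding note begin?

1. 0.0ms @ 0 + 523.256ms (3/2)
2. 523.256ms @ 3/2 + 261.628ms (3/4)
3. 784.884ms @ 9/4 + 261.628ms (3/4)
4. 1046.512ms @ 3 + 74.751ms (3/14)
5. 1121.262ms @ 45/14 + 74.751ms (3/14)
6. 1196.013ms @ 24/7 + 74.751ms (3/14)
7. 1270.764ms @ 51/14 + 74.751ms (3/14)
8. 1345.515ms @ 27/7 + 149.502ms (3/7)
9. 1495.017ms @ 30/7 + 74.751ms (3/14)
10. 1569.767ms @ 9/2 + 523.256ms (3/2)
11. 2093.023ms @ 6 + 523.256ms (3/2)
12. 2616.279ms @ 15/2 + 130.814ms (3/8)
13. 2747.093ms @ 63/8 + 392.442ms (9/8)
14. 3139.535ms @ 9 + 261.628ms (3/4)
15. 3401.163ms @ 39/4 + 261.628ms (3/4)
16. 3662.791ms @ 21/2 + 523.256ms (3/2)

note 9 onset = 30/7b = 1495.017ms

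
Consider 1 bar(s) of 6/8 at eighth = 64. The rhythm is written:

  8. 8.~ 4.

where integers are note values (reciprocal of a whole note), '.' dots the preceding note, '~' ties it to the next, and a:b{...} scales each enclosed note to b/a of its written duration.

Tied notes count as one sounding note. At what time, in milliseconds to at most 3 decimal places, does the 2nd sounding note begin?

note 2 onset = 3/2b = 1406.25ms

1. 0.0ms @ 0 + 1406.25ms (3/2)
2. 1406.25ms @ 3/2 + 4218.75ms (9/2)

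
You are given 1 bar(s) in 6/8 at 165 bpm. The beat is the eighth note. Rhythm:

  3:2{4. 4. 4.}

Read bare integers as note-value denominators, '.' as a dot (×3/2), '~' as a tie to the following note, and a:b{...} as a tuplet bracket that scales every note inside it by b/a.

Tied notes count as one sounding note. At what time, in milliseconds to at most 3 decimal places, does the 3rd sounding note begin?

note 3 onset = 4b = 1454.545ms

1. 0.0ms @ 0 + 727.273ms (2)
2. 727.273ms @ 2 + 727.273ms (2)
3. 1454.545ms @ 4 + 727.273ms (2)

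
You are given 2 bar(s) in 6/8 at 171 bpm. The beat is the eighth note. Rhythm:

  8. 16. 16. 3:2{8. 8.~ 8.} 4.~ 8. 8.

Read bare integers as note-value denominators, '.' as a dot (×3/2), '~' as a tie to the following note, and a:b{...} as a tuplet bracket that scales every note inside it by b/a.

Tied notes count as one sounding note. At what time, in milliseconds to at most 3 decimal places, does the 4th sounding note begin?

1. 0.0ms @ 0 + 526.316ms (3/2)
2. 526.316ms @ 3/2 + 263.158ms (3/4)
3. 789.474ms @ 9/4 + 263.158ms (3/4)
4. 1052.632ms @ 3 + 350.877ms (1)
5. 1403.509ms @ 4 + 701.754ms (2)
6. 2105.263ms @ 6 + 1578.947ms (9/2)
7. 3684.211ms @ 21/2 + 526.316ms (3/2)

note 4 onset = 3b = 1052.632ms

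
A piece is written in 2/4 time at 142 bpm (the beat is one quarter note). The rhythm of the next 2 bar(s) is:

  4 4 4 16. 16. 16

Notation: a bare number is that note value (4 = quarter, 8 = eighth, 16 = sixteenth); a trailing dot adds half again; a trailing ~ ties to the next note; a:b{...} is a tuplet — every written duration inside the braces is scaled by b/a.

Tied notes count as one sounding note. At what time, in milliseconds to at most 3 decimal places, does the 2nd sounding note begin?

note 2 onset = 1b = 422.535ms

1. 0.0ms @ 0 + 422.535ms (1)
2. 422.535ms @ 1 + 422.535ms (1)
3. 845.07ms @ 2 + 422.535ms (1)
4. 1267.606ms @ 3 + 158.451ms (3/8)
5. 1426.056ms @ 27/8 + 158.451ms (3/8)
6. 1584.507ms @ 15/4 + 105.634ms (1/4)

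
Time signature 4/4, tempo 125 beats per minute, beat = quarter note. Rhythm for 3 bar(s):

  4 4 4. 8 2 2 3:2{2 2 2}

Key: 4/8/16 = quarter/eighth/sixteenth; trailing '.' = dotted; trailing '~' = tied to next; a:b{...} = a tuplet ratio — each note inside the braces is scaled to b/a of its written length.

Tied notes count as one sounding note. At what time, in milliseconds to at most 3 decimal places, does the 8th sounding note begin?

note 8 onset = 28/3b = 4480.0ms

1. 0.0ms @ 0 + 480.0ms (1)
2. 480.0ms @ 1 + 480.0ms (1)
3. 960.0ms @ 2 + 720.0ms (3/2)
4. 1680.0ms @ 7/2 + 240.0ms (1/2)
5. 1920.0ms @ 4 + 960.0ms (2)
6. 2880.0ms @ 6 + 960.0ms (2)
7. 3840.0ms @ 8 + 640.0ms (4/3)
8. 4480.0ms @ 28/3 + 640.0ms (4/3)
9. 5120.0ms @ 32/3 + 640.0ms (4/3)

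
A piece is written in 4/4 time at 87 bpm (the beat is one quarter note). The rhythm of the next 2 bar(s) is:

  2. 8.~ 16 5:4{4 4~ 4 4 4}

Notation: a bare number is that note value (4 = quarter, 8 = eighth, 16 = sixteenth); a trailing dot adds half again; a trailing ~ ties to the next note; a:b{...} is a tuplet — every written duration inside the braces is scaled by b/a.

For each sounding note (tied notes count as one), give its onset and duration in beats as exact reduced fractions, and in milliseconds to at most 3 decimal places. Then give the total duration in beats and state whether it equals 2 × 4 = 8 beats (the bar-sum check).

1) 0.0ms=0b +2068.966ms=3b
2) 2068.966ms=3b +689.655ms=1b
3) 2758.621ms=4b +551.724ms=4/5b
4) 3310.345ms=24/5b +1103.448ms=8/5b
5) 4413.793ms=32/5b +551.724ms=4/5b
6) 4965.517ms=36/5b +551.724ms=4/5b
Σ=8b of 8 (87bpm 4/4) — PASS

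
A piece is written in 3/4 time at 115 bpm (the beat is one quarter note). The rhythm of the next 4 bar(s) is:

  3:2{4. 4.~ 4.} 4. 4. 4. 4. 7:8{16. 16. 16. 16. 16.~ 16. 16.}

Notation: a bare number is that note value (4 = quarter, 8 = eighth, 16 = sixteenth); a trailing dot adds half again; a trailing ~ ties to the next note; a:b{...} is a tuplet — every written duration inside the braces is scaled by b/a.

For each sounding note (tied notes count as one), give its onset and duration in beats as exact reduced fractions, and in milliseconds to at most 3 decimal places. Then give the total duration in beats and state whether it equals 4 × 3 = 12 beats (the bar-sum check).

1) 0.0ms=0b +521.739ms=1b
2) 521.739ms=1b +1043.478ms=2b
3) 1565.217ms=3b +782.609ms=3/2b
4) 2347.826ms=9/2b +782.609ms=3/2b
5) 3130.435ms=6b +782.609ms=3/2b
6) 3913.043ms=15/2b +782.609ms=3/2b
7) 4695.652ms=9b +223.602ms=3/7b
8) 4919.255ms=66/7b +223.602ms=3/7b
9) 5142.857ms=69/7b +223.602ms=3/7b
10) 5366.46ms=72/7b +223.602ms=3/7b
11) 5590.062ms=75/7b +447.205ms=6/7b
12) 6037.267ms=81/7b +223.602ms=3/7b
Σ=12b of 12 (115bpm 3/4) — PASS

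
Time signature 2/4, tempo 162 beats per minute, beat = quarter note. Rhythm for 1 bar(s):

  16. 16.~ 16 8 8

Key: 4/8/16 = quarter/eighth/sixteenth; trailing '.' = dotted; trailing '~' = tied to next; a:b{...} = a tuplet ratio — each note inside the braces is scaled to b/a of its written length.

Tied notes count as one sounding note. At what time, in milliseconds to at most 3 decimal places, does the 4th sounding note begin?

note 4 onset = 3/2b = 555.556ms

1. 0.0ms @ 0 + 138.889ms (3/8)
2. 138.889ms @ 3/8 + 231.481ms (5/8)
3. 370.37ms @ 1 + 185.185ms (1/2)
4. 555.556ms @ 3/2 + 185.185ms (1/2)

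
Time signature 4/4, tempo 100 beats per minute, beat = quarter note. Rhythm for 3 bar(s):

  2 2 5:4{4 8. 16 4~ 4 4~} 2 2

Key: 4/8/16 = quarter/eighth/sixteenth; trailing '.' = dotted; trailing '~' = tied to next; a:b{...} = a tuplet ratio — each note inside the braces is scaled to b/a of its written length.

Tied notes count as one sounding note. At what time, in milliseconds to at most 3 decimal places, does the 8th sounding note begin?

note 8 onset = 10b = 6000.0ms

1. 0.0ms @ 0 + 1200.0ms (2)
2. 1200.0ms @ 2 + 1200.0ms (2)
3. 2400.0ms @ 4 + 480.0ms (4/5)
4. 2880.0ms @ 24/5 + 360.0ms (3/5)
5. 3240.0ms @ 27/5 + 120.0ms (1/5)
6. 3360.0ms @ 28/5 + 960.0ms (8/5)
7. 4320.0ms @ 36/5 + 1680.0ms (14/5)
8. 6000.0ms @ 10 + 1200.0ms (2)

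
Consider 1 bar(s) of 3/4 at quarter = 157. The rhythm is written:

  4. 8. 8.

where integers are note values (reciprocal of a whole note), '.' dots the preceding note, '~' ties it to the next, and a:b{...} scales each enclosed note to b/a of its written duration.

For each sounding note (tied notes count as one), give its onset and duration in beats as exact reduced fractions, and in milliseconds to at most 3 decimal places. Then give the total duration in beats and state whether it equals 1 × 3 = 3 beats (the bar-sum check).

1) 0.0ms=0b +573.248ms=3/2b
2) 573.248ms=3/2b +286.624ms=3/4b
3) 859.873ms=9/4b +286.624ms=3/4b
Σ=3b of 3 (157bpm 3/4) — PASS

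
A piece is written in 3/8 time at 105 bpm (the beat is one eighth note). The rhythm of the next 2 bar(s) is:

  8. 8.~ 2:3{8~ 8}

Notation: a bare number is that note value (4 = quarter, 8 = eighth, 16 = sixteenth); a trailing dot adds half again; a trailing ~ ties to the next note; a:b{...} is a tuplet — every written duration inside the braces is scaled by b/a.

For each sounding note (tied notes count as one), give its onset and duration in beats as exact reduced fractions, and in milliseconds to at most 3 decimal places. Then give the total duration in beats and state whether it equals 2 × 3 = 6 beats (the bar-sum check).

1) 0.0ms=0b +857.143ms=3/2b
2) 857.143ms=3/2b +2571.429ms=9/2b
Σ=6b of 6 (105bpm 3/8) — PASS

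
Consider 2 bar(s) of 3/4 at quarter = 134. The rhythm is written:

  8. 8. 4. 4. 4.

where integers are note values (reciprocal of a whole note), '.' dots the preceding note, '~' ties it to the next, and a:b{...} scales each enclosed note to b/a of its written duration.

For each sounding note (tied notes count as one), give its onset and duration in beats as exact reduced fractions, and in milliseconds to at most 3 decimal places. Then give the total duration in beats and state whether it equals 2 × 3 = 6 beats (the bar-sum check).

1) 0.0ms=0b +335.821ms=3/4b
2) 335.821ms=3/4b +335.821ms=3/4b
3) 671.642ms=3/2b +671.642ms=3/2b
4) 1343.284ms=3b +671.642ms=3/2b
5) 2014.925ms=9/2b +671.642ms=3/2b
Σ=6b of 6 (134bpm 3/4) — PASS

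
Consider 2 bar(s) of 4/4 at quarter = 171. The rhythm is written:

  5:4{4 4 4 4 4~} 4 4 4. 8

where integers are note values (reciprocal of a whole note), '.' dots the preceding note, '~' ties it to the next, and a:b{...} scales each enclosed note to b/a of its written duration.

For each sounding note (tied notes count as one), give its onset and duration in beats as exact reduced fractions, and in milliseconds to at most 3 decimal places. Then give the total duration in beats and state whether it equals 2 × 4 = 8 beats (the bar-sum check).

1) 0.0ms=0b +280.702ms=4/5b
2) 280.702ms=4/5b +280.702ms=4/5b
3) 561.404ms=8/5b +280.702ms=4/5b
4) 842.105ms=12/5b +280.702ms=4/5b
5) 1122.807ms=16/5b +631.579ms=9/5b
6) 1754.386ms=5b +350.877ms=1b
7) 2105.263ms=6b +526.316ms=3/2b
8) 2631.579ms=15/2b +175.439ms=1/2b
Σ=8b of 8 (171bpm 4/4) — PASS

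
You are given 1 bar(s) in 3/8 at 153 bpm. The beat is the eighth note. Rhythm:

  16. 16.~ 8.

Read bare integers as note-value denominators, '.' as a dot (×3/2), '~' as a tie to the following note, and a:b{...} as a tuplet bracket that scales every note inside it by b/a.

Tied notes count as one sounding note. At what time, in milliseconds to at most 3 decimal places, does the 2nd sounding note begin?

note 2 onset = 3/4b = 294.118ms

1. 0.0ms @ 0 + 294.118ms (3/4)
2. 294.118ms @ 3/4 + 882.353ms (9/4)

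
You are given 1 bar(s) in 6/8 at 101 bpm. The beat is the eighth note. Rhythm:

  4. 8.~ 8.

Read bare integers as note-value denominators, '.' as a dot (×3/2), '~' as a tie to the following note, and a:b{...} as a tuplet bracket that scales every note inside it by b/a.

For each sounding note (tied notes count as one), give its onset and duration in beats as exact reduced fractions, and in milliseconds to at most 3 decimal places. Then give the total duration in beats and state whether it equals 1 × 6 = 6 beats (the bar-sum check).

1) 0.0ms=0b +1782.178ms=3b
2) 1782.178ms=3b +1782.178ms=3b
Σ=6b of 6 (101bpm 6/8) — PASS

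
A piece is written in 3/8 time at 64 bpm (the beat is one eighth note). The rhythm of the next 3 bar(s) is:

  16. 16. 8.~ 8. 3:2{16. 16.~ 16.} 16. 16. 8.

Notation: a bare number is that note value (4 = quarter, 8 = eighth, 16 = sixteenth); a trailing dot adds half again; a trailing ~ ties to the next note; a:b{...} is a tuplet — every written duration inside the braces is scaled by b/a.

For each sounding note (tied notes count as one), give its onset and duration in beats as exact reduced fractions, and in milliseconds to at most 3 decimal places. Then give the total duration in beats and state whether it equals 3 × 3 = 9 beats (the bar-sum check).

1) 0.0ms=0b +703.125ms=3/4b
2) 703.125ms=3/4b +703.125ms=3/4b
3) 1406.25ms=3/2b +2812.5ms=3b
4) 4218.75ms=9/2b +468.75ms=1/2b
5) 4687.5ms=5b +937.5ms=1b
6) 5625.0ms=6b +703.125ms=3/4b
7) 6328.125ms=27/4b +703.125ms=3/4b
8) 7031.25ms=15/2b +1406.25ms=3/2b
Σ=9b of 9 (64bpm 3/8) — PASS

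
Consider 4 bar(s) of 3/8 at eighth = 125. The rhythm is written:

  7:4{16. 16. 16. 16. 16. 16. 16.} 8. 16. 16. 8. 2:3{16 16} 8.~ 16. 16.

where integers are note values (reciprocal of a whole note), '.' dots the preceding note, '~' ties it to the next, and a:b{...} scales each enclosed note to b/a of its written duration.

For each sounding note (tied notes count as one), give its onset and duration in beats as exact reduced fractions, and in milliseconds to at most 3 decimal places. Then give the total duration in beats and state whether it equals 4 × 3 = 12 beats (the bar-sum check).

1) 0.0ms=0b +205.714ms=3/7b
2) 205.714ms=3/7b +205.714ms=3/7b
3) 411.429ms=6/7b +205.714ms=3/7b
4) 617.143ms=9/7b +205.714ms=3/7b
5) 822.857ms=12/7b +205.714ms=3/7b
6) 1028.571ms=15/7b +205.714ms=3/7b
7) 1234.286ms=18/7b +205.714ms=3/7b
8) 1440.0ms=3b +720.0ms=3/2b
9) 2160.0ms=9/2b +360.0ms=3/4b
10) 2520.0ms=21/4b +360.0ms=3/4b
11) 2880.0ms=6b +720.0ms=3/2b
12) 3600.0ms=15/2b +360.0ms=3/4b
13) 3960.0ms=33/4b +360.0ms=3/4b
14) 4320.0ms=9b +1080.0ms=9/4b
15) 5400.0ms=45/4b +360.0ms=3/4b
Σ=12b of 12 (125bpm 3/8) — PASS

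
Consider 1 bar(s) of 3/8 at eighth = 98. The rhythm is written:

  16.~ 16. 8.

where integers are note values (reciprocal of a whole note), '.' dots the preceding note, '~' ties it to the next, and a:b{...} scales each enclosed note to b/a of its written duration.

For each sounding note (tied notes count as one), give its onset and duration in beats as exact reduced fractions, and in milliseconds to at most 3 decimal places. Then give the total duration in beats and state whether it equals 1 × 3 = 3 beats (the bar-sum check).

1) 0.0ms=0b +918.367ms=3/2b
2) 918.367ms=3/2b +918.367ms=3/2b
Σ=3b of 3 (98bpm 3/8) — PASS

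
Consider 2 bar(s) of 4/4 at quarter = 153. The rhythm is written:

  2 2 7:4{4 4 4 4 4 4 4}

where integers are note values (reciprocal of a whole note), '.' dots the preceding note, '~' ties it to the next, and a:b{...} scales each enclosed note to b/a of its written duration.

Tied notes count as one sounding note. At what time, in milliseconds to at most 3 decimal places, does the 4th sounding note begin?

note 4 onset = 32/7b = 1792.717ms

1. 0.0ms @ 0 + 784.314ms (2)
2. 784.314ms @ 2 + 784.314ms (2)
3. 1568.627ms @ 4 + 224.09ms (4/7)
4. 1792.717ms @ 32/7 + 224.09ms (4/7)
5. 2016.807ms @ 36/7 + 224.09ms (4/7)
6. 2240.896ms @ 40/7 + 224.09ms (4/7)
7. 2464.986ms @ 44/7 + 224.09ms (4/7)
8. 2689.076ms @ 48/7 + 224.09ms (4/7)
9. 2913.165ms @ 52/7 + 224.09ms (4/7)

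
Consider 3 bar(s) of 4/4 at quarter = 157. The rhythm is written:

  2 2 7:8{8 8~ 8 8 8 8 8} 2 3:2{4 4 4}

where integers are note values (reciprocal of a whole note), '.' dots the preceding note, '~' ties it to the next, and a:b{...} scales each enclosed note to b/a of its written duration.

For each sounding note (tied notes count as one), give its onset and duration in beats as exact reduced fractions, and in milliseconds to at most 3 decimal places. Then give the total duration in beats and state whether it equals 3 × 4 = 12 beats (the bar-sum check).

1) 0.0ms=0b +764.331ms=2b
2) 764.331ms=2b +764.331ms=2b
3) 1528.662ms=4b +218.38ms=4/7b
4) 1747.043ms=32/7b +436.761ms=8/7b
5) 2183.803ms=40/7b +218.38ms=4/7b
6) 2402.184ms=44/7b +218.38ms=4/7b
7) 2620.564ms=48/7b +218.38ms=4/7b
8) 2838.944ms=52/7b +218.38ms=4/7b
9) 3057.325ms=8b +764.331ms=2b
10) 3821.656ms=10b +254.777ms=2/3b
11) 4076.433ms=32/3b +254.777ms=2/3b
12) 4331.21ms=34/3b +254.777ms=2/3b
Σ=12b of 12 (157bpm 4/4) — PASS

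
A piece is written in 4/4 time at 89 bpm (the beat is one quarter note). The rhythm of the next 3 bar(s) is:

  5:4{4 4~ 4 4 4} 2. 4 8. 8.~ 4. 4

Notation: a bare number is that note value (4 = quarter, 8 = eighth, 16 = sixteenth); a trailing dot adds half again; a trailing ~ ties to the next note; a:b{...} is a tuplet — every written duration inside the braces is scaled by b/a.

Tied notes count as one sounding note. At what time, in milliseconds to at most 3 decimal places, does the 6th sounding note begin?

note 6 onset = 7b = 4719.101ms

1. 0.0ms @ 0 + 539.326ms (4/5)
2. 539.326ms @ 4/5 + 1078.652ms (8/5)
3. 1617.978ms @ 12/5 + 539.326ms (4/5)
4. 2157.303ms @ 16/5 + 539.326ms (4/5)
5. 2696.629ms @ 4 + 2022.472ms (3)
6. 4719.101ms @ 7 + 674.157ms (1)
7. 5393.258ms @ 8 + 505.618ms (3/4)
8. 5898.876ms @ 35/4 + 1516.854ms (9/4)
9. 7415.73ms @ 11 + 674.157ms (1)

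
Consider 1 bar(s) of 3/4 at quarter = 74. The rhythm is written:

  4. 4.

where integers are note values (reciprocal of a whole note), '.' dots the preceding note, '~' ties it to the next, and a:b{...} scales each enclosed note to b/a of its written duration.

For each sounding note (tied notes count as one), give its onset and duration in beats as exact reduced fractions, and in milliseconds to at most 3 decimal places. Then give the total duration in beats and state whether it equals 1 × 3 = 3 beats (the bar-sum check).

1) 0.0ms=0b +1216.216ms=3/2b
2) 1216.216ms=3/2b +1216.216ms=3/2b
Σ=3b of 3 (74bpm 3/4) — PASS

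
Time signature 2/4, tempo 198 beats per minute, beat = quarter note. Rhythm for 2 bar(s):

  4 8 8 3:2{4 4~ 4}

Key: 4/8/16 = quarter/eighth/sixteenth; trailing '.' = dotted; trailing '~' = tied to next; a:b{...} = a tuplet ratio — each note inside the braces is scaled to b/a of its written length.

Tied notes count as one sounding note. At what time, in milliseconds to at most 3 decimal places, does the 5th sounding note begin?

note 5 onset = 8/3b = 808.081ms

1. 0.0ms @ 0 + 303.03ms (1)
2. 303.03ms @ 1 + 151.515ms (1/2)
3. 454.545ms @ 3/2 + 151.515ms (1/2)
4. 606.061ms @ 2 + 202.02ms (2/3)
5. 808.081ms @ 8/3 + 404.04ms (4/3)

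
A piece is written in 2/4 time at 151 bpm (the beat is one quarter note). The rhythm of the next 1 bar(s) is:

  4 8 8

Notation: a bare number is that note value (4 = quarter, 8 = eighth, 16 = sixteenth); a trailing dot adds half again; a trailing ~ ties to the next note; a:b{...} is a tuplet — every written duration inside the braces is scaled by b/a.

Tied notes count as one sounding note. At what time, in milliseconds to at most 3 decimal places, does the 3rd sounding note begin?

1. 0.0ms @ 0 + 397.351ms (1)
2. 397.351ms @ 1 + 198.675ms (1/2)
3. 596.026ms @ 3/2 + 198.675ms (1/2)

note 3 onset = 3/2b = 596.026ms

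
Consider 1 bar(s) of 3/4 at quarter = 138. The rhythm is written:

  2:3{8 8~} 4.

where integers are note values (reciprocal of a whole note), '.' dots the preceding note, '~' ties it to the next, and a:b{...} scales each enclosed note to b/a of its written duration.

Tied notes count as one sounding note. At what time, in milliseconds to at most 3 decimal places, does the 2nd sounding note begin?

1. 0.0ms @ 0 + 326.087ms (3/4)
2. 326.087ms @ 3/4 + 978.261ms (9/4)

note 2 onset = 3/4b = 326.087ms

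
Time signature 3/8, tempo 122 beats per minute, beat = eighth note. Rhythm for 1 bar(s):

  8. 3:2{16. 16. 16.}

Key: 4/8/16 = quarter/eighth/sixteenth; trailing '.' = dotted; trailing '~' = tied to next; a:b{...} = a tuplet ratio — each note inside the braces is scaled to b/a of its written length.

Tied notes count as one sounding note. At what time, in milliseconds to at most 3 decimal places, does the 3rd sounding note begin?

1. 0.0ms @ 0 + 737.705ms (3/2)
2. 737.705ms @ 3/2 + 245.902ms (1/2)
3. 983.607ms @ 2 + 245.902ms (1/2)
4. 1229.508ms @ 5/2 + 245.902ms (1/2)

note 3 onset = 2b = 983.607ms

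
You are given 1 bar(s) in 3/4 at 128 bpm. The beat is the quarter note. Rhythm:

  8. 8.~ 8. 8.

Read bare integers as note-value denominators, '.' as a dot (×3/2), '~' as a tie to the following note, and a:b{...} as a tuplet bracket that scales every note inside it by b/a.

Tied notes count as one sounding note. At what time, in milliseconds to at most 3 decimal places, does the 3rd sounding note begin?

note 3 onset = 9/4b = 1054.688ms

1. 0.0ms @ 0 + 351.562ms (3/4)
2. 351.562ms @ 3/4 + 703.125ms (3/2)
3. 1054.688ms @ 9/4 + 351.562ms (3/4)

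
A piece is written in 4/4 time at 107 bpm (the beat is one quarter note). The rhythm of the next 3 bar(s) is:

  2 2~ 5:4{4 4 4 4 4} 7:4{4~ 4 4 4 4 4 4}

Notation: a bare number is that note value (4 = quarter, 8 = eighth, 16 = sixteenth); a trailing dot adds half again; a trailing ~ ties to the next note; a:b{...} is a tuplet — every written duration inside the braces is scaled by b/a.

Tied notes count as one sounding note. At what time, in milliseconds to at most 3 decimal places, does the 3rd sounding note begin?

1. 0.0ms @ 0 + 1121.495ms (2)
2. 1121.495ms @ 2 + 1570.093ms (14/5)
3. 2691.589ms @ 24/5 + 448.598ms (4/5)
4. 3140.187ms @ 28/5 + 448.598ms (4/5)
5. 3588.785ms @ 32/5 + 448.598ms (4/5)
6. 4037.383ms @ 36/5 + 448.598ms (4/5)
7. 4485.981ms @ 8 + 640.854ms (8/7)
8. 5126.836ms @ 64/7 + 320.427ms (4/7)
9. 5447.263ms @ 68/7 + 320.427ms (4/7)
10. 5767.69ms @ 72/7 + 320.427ms (4/7)
11. 6088.117ms @ 76/7 + 320.427ms (4/7)
12. 6408.545ms @ 80/7 + 320.427ms (4/7)

note 3 onset = 24/5b = 2691.589ms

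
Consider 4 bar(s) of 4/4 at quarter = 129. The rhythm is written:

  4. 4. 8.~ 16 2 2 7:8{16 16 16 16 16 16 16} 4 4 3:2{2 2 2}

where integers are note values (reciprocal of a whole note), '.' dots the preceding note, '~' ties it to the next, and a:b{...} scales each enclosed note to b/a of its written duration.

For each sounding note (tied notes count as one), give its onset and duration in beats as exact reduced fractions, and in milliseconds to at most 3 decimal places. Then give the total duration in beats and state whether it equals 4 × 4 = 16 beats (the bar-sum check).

1) 0.0ms=0b +697.674ms=3/2b
2) 697.674ms=3/2b +697.674ms=3/2b
3) 1395.349ms=3b +465.116ms=1b
4) 1860.465ms=4b +930.233ms=2b
5) 2790.698ms=6b +930.233ms=2b
6) 3720.93ms=8b +132.89ms=2/7b
7) 3853.821ms=58/7b +132.89ms=2/7b
8) 3986.711ms=60/7b +132.89ms=2/7b
9) 4119.601ms=62/7b +132.89ms=2/7b
10) 4252.492ms=64/7b +132.89ms=2/7b
11) 4385.382ms=66/7b +132.89ms=2/7b
12) 4518.272ms=68/7b +132.89ms=2/7b
13) 4651.163ms=10b +465.116ms=1b
14) 5116.279ms=11b +465.116ms=1b
15) 5581.395ms=12b +620.155ms=4/3b
16) 6201.55ms=40/3b +620.155ms=4/3b
17) 6821.705ms=44/3b +620.155ms=4/3b
Σ=16b of 16 (129bpm 4/4) — PASS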